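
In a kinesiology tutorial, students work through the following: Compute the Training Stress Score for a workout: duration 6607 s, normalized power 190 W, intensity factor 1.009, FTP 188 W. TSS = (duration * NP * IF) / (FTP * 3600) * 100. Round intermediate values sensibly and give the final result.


Product = 6607 * 190 * 1.009 = 1266627.97
Base = 188 * 3600 = 676800
TSS = 1266627.97 / 676800 * 100 = 187.15

187.15 TSS


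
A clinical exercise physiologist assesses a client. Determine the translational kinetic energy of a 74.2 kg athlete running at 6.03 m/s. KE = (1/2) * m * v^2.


KE = 0.5 * m * v^2
= 0.5 * 74.2 * 6.03^2
= 0.5 * 74.2 * 36.3609
= 1348.99 J

1348.99 J


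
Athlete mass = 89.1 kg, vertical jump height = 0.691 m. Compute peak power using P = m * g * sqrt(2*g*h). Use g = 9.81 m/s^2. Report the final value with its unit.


sqrt(2 * 9.81 * 0.691) = sqrt(13.55742) = 3.68204 m/s
P = 89.1 * 9.81 * 3.68204
= 3218.36 W

3218.36 W


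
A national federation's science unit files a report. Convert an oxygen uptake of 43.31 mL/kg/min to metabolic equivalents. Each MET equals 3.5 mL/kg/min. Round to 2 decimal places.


One MET = 3.5 mL/kg/min
Number of METs = 43.31 / 3.5
= 12.37 METs

12.37 METs


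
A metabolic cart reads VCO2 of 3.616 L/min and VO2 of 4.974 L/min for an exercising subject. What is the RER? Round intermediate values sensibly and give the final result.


RER = VCO2 / VO2 = 3.616 / 4.974 = 0.727

0.727


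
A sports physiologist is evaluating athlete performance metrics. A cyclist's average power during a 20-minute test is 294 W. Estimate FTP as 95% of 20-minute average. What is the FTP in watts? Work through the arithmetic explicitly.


FTP = 20-min power * 0.95
= 294 * 0.95
= 279.3 W

279.3 W


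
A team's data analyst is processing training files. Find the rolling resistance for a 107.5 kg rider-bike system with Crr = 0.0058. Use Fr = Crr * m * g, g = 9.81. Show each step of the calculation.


m * g = 107.5 * 9.81 = 1054.575 N
Fr = 0.0058 * 1054.575 = 6.117 N

6.117 N


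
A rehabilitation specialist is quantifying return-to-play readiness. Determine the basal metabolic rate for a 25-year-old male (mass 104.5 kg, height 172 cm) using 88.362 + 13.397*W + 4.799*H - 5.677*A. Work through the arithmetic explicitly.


BMR = 88.362 + 13.397*104.5 + 4.799*172 - 5.677*25
= 2171.85 kcal/day

2171.85 kcal/day


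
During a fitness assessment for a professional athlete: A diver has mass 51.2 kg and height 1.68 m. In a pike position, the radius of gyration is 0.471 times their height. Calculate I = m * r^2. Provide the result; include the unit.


r = 0.471 * 1.68 = 0.79128 m
I = m * r^2 = 51.2 * 0.626124 = 32.058 kg*m^2

32.058 kg*m^2


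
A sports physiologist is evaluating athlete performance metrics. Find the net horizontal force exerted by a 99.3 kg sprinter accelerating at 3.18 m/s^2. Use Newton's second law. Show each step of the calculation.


Newton's second law: F = m * a
F = 99.3 * 3.18 = 315.77 N

315.77 N


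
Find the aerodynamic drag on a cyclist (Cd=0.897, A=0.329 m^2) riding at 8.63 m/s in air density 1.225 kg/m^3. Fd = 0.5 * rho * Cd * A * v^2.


Fd = 0.5 * 1.225 * 0.897 * 0.329 * 8.63^2
= 0.5 * 1.225 * 0.897 * 0.329 * 74.4769
= 13.462 N

13.462 N


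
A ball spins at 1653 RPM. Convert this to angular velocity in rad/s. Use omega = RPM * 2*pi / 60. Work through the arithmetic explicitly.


omega = 1653 * 2 * pi / 60
= 1653 * 6.28318531 / 60
= 10386.105 / 60
= 173.102 rad/s

173.102 rad/s


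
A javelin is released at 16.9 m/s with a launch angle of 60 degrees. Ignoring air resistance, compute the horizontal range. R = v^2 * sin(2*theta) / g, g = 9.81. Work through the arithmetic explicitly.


Launch speed squared = 285.61
sin(2 * 60 deg) = 0.866025
Range = 285.61 * 0.866025 / 9.81
= 25.214 m

25.214 m


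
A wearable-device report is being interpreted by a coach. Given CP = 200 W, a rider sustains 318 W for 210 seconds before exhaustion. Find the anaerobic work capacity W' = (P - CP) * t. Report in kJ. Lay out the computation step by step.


Excess power = 318 - 200 = 118 W
Work above CP = 118 * 210 = 24780 J
W' = 24.78 kJ

24.78 kJ


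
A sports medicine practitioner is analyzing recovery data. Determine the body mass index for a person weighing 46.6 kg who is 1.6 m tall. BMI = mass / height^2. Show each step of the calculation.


BMI = mass / height^2
= 46.6 / 1.6^2
= 46.6 / 2.56
= 18.2 kg/m^2

18.2 kg/m^2


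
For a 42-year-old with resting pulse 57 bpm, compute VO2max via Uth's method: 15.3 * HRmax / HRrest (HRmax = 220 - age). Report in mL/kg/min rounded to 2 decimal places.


Step 1: HRmax = 220 - 42 = 178 bpm
Step 2: Ratio = 178 / 57 = 3.1228
Step 3: VO2max = 15.3 * 3.1228 = 47.78 mL/kg/min

47.78 mL/kg/min


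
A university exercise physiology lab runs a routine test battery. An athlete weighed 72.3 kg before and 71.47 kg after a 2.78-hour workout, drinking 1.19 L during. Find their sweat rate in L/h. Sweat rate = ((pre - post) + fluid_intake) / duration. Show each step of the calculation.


Body mass change = 0.83 kg
Total sweat loss = 0.83 + 1.19 = 2.02 L
Rate = 2.02 / 2.78 = 0.727 L/h

0.727 L/h


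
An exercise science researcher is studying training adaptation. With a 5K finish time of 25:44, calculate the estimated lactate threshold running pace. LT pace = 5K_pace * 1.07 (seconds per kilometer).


Race duration = 1544 s for 5 km
Average pace = 1544 / 5 = 308.8 s/km
LT pace = 308.8 * 1.07
= 330.42 s/km

330.42 s/km


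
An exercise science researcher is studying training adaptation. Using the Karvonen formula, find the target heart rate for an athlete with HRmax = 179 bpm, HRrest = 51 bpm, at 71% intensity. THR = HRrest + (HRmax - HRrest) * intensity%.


HRR = 179 - 51 = 128
THR = 51 + 128 * 0.71
= 51 + 90.88
= 141.88 bpm

141.88 bpm


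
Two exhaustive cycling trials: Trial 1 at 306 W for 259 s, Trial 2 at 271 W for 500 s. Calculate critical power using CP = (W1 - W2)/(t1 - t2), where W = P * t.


W1 = 306 * 259 = 79254 J
W2 = 271 * 500 = 135500 J
CP = (79254 - 135500) / (259 - 500)
= -56246 / -241
= 233.39 W

233.39 W


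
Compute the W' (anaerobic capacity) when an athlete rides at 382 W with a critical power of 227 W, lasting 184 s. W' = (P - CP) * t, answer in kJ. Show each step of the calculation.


Above-CP power = 155 W
Duration = 184 s
W' = 155 * 184 = 28520 J
Convert: 28520 / 1000 = 28.52 kJ

28.52 kJ


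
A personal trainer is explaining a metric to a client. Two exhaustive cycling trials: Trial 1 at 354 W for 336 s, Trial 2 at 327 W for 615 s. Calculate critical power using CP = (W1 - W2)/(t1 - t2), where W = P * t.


W1 = 354 * 336 = 118944 J
W2 = 327 * 615 = 201105 J
CP = (118944 - 201105) / (336 - 615)
= -82161 / -279
= 294.48 W

294.48 W


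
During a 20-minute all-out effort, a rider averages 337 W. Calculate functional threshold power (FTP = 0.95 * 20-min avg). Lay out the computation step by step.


FTP = 0.95 * 337
= 320.15 W

320.15 W


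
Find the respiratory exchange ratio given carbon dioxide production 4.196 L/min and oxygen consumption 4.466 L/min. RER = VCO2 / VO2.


VCO2 = 4.196 L/min
VO2 = 4.466 L/min
RER = 4.196 / 4.466 = 0.9395

0.9395


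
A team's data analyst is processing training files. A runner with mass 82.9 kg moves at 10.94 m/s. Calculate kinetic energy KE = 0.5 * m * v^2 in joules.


v^2 = 10.94^2 = 119.6836
KE = 0.5 * 82.9 * 119.6836
= 4960.89 J

4960.89 J


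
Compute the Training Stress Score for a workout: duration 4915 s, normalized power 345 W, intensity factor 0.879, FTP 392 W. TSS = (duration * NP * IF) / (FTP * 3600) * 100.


Product = 4915 * 345 * 0.879 = 1490498.325
Base = 392 * 3600 = 1411200
TSS = 1490498.325 / 1411200 * 100 = 105.62

105.62 TSS


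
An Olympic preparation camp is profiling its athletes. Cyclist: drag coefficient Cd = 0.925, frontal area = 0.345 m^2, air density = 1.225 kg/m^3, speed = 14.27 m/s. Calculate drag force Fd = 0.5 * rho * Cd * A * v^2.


v^2 = 14.27^2 = 203.6329
Fd = 0.5 * 1.225 * 0.925 * 0.345 * 203.6329
= 39.803 N

39.803 N


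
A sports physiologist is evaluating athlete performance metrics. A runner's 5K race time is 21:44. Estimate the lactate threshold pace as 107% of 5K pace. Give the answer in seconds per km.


Total race time = 21*60 + 44 = 1304 seconds
5K pace = 1304 / 5 = 260.8 sec/km
LT pace = 260.8 * 1.07 = 279.06 sec/km

279.06 s/km


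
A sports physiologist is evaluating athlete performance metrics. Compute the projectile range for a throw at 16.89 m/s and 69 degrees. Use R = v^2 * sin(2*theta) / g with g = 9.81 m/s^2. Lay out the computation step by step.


Two times the angle = 138 degrees
sin(138) = 0.669131
R = 285.2721 * 0.669131 / 9.81 = 19.458 m

19.458 m


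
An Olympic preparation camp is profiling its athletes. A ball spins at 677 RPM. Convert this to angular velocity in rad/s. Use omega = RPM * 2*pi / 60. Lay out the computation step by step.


omega = 677 * 2 * pi / 60
= 677 * 6.28318531 / 60
= 4253.716 / 60
= 70.895 rad/s

70.895 rad/s


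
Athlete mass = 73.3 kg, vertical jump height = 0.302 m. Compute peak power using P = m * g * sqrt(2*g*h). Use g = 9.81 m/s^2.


sqrt(2 * 9.81 * 0.302) = sqrt(5.92524) = 2.434182 m/s
P = 73.3 * 9.81 * 2.434182
= 1750.35 W

1750.35 W


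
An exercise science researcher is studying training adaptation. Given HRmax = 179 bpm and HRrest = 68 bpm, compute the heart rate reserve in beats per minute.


Heart rate reserve = maximum HR minus resting HR
HRR = 179 - 68 = 111 bpm

111 bpm


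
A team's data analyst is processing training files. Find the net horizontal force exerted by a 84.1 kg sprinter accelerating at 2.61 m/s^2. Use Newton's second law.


Newton's second law: F = m * a
F = 84.1 * 2.61 = 219.5 N

219.5 N


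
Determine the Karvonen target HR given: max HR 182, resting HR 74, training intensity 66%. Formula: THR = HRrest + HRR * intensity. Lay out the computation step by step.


HRR = HRmax - HRrest = 182 - 74 = 108
THR = 74 + 108 * 0.66
= 145.28 bpm

145.28 bpm


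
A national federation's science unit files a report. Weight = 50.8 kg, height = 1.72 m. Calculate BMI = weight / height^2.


height^2 = 1.72^2 = 2.9584
BMI = 50.8 / 2.9584 = 17.17 kg/m^2

17.17 kg/m^2


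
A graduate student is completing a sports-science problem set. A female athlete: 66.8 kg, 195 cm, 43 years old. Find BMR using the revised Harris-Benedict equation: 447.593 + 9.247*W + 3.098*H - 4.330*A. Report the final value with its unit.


Intercept = 447.593
Weight contribution = 9.247 * 66.8 = 617.6996
Height contribution = 3.098 * 195 = 604.11
Age contribution = 4.33 * 43 = 186.19
BMR = 447.593 + 617.6996 + 604.11 - 186.19
= 1483.21 kcal/day

1483.21 kcal/day


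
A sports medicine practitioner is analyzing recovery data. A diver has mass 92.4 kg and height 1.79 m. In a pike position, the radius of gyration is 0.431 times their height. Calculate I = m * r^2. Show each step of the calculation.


r = 0.431 * 1.79 = 0.77149 m
I = m * r^2 = 92.4 * 0.595197 = 54.996 kg*m^2

54.996 kg*m^2


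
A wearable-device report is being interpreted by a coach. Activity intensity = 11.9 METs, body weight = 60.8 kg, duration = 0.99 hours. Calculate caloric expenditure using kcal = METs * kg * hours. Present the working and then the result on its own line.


kcal = 11.9 * 60.8 * 0.99
= 723.52 * 0.99
= 716.28 kcal

716.28 kcal


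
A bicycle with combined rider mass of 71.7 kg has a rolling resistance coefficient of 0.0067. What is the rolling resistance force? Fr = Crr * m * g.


Fr = 0.0067 * 71.7 * 9.81
= 0.48039 * 9.81
= 4.713 N

4.713 N


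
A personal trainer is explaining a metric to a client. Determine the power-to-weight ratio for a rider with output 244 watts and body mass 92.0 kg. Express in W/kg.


P/W = 244 / 92.0 = 2.652 W/kg

2.652 W/kg


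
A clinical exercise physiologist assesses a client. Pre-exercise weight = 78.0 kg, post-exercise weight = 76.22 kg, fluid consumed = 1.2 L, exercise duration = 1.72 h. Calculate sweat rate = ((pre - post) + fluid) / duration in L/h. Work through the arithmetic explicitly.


Weight loss = 78.0 - 76.22 = 1.78 kg (approx L)
Total sweat = 1.78 + 1.2 = 2.98 L
Sweat rate = 2.98 / 1.72 = 1.733 L/h

1.733 L/h


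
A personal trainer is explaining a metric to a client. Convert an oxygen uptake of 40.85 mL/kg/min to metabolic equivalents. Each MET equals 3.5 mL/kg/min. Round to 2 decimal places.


One MET = 3.5 mL/kg/min
Number of METs = 40.85 / 3.5
= 11.67 METs

11.67 METs


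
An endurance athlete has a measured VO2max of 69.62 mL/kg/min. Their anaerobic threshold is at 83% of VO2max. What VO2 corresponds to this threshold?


Anaerobic threshold VO2 = VO2max * 83%
= 69.62 * 0.83
= 57.78 mL/kg/min

57.78 mL/kg/min


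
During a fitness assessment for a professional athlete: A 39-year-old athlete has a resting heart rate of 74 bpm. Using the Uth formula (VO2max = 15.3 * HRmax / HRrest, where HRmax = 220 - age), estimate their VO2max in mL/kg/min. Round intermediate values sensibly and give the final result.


HRmax = 220 - 39 = 181 bpm
Ratio = HRmax / HRrest = 181 / 74 = 2.4459
VO2max = 15.3 * 2.4459 = 37.42 mL/kg/min

37.42 mL/kg/min


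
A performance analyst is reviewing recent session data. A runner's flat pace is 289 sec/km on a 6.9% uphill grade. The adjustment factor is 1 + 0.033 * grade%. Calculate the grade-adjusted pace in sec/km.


Factor = 1 + 0.033 * 6.9 = 1.2277
Adjusted pace = 289 * 1.2277
= 354.81 sec/km

354.81 s/km


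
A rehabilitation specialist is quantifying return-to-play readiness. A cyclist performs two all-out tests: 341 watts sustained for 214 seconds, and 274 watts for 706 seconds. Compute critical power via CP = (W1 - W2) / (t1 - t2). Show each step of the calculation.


W1 = P1 * t1 = 341 * 214 = 72974 J
W2 = P2 * t2 = 274 * 706 = 193444 J
CP = (72974 - 193444) / (214 - 706)
= 244.86 W

244.86 W


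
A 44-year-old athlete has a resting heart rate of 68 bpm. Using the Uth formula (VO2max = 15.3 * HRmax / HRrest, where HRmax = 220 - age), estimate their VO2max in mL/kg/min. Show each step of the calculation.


HRmax = 220 - 44 = 176 bpm
Ratio = HRmax / HRrest = 176 / 68 = 2.5882
VO2max = 15.3 * 2.5882 = 39.6 mL/kg/min

39.6 mL/kg/min


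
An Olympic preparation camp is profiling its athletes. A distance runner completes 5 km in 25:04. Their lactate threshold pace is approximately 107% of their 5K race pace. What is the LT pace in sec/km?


Convert to seconds: 25 min 4 s = 1504 s
Pace per km = 1504 / 5 = 300.8 s/km
LT pace = 300.8 * 1.07 = 321.86 s/km

321.86 s/km


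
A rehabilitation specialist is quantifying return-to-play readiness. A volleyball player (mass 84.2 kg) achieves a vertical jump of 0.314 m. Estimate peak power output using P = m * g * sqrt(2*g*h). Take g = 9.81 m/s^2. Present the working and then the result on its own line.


2 * g * h = 2 * 9.81 * 0.314 = 6.16068
sqrt(6.16068) = 2.482072 m/s
P = 84.2 * 9.81 * 2.482072 = 2050.2 W

2050.2 W


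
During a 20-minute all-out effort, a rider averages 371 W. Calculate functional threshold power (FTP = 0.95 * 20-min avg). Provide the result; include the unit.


FTP = 0.95 * 371
= 352.45 W

352.45 W


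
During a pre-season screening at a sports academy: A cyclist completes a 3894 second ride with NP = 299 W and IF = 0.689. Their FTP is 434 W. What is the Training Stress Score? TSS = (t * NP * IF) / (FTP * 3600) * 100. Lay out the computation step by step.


t * NP * IF = 3894 * 299 * 0.689 = 802206.834
FTP * 3600 = 1562400
TSS = (802206.834 / 1562400) * 100 = 51.34

51.34 TSS


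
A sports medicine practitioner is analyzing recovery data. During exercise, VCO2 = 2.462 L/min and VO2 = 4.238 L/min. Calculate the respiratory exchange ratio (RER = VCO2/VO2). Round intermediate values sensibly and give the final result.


RER = VCO2 / VO2
= 2.462 / 4.238
= 0.5809

0.5809


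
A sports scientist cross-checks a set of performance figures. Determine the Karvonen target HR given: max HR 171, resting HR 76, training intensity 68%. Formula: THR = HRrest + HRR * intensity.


HRR = HRmax - HRrest = 171 - 76 = 95
THR = 76 + 95 * 0.68
= 140.6 bpm

140.6 bpm


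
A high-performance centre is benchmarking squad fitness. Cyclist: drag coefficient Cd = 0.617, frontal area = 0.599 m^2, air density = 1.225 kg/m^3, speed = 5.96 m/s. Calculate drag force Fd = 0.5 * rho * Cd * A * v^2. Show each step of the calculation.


v^2 = 5.96^2 = 35.5216
Fd = 0.5 * 1.225 * 0.617 * 0.599 * 35.5216
= 8.041 N

8.041 N


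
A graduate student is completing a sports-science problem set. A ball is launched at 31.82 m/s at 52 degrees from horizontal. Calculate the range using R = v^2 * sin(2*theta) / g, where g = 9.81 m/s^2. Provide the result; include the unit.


sin(2 * 52) = sin(104) = 0.970296
v^2 = 31.82^2 = 1012.5124
R = 1012.5124 * 0.970296 / 9.81
= 100.146 m

100.146 m


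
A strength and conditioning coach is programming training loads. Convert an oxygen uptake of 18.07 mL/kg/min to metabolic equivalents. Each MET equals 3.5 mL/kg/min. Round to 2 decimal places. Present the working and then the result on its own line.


One MET = 3.5 mL/kg/min
Number of METs = 18.07 / 3.5
= 5.16 METs

5.16 METs


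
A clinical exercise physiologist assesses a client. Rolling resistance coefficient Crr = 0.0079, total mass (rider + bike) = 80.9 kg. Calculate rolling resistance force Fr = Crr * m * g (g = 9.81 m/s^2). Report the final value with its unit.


Fr = Crr * m * g
= 0.0079 * 80.9 * 9.81
= 6.27 N

6.27 N


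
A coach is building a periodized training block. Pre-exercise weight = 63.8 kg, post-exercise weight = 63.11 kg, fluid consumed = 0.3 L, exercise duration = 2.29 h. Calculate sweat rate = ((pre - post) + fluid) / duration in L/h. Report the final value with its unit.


Weight loss = 63.8 - 63.11 = 0.69 kg (approx L)
Total sweat = 0.69 + 0.3 = 0.99 L
Sweat rate = 0.99 / 2.29 = 0.432 L/h

0.432 L/h


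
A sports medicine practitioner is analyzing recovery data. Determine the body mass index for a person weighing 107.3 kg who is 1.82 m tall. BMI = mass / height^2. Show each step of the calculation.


BMI = mass / height^2
= 107.3 / 1.82^2
= 107.3 / 3.3124
= 32.39 kg/m^2

32.39 kg/m^2


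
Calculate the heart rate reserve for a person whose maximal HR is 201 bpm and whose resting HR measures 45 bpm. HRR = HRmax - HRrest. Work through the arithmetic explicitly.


HRmax = 201 bpm
HRrest = 45 bpm
HRR = 201 - 45 = 156 bpm

156 bpm


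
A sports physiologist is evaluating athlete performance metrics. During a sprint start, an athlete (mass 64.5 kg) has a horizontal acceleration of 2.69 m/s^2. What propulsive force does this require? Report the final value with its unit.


Propulsive force = mass * acceleration
= 64.5 kg * 2.69 m/s^2
= 173.51 N

173.51 N


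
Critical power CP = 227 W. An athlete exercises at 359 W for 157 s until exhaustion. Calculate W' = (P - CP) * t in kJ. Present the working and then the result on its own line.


P - CP = 359 - 227 = 132 W
W' = 132 * 157 = 20724 J
= 20724 / 1000 = 20.724 kJ

20.724 kJ


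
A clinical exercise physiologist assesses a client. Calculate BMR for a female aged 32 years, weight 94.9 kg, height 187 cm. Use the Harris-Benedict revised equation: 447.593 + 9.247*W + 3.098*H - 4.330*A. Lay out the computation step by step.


Substituting values:
W term = 9.247 * 94.9 = 877.5403
H term = 3.098 * 187 = 579.326
A term = 4.330 * 32 = 138.56
BMR = 1765.9 kcal/day

1765.9 kcal/day


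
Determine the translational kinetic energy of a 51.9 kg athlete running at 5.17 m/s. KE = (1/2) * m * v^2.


KE = 0.5 * m * v^2
= 0.5 * 51.9 * 5.17^2
= 0.5 * 51.9 * 26.7289
= 693.61 J

693.61 J


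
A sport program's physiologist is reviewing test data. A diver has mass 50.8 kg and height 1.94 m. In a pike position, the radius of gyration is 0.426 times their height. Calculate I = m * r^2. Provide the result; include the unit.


r = 0.426 * 1.94 = 0.82644 m
I = m * r^2 = 50.8 * 0.683003 = 34.697 kg*m^2

34.697 kg*m^2


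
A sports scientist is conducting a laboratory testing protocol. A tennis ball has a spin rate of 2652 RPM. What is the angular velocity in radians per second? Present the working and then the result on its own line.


Convert RPM to rad/s: multiply by 2*pi and divide by 60
omega = 2652 * 2 * pi / 60
= 277.717 rad/s

277.717 rad/s


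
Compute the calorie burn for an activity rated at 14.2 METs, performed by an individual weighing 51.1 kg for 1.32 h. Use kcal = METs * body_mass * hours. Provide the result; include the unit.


Product of METs and mass = 14.2 * 51.1 = 725.62
Total kcal = 725.62 * 1.32 = 957.82 kcal

957.82 kcal


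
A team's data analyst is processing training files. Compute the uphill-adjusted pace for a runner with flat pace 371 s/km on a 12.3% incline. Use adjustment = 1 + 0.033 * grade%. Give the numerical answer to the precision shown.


Adjustment factor = 1 + 0.033 * 12.3 = 1.4059
Grade-adjusted pace = 371 * 1.4059 = 521.59 s/km

521.59 s/km


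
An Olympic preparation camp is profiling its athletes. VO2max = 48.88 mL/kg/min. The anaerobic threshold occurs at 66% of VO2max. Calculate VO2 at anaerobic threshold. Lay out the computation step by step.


AT fraction = 66 / 100 = 0.66
AT VO2 = 48.88 * 0.66
= 32.26 mL/kg/min

32.26 mL/kg/min


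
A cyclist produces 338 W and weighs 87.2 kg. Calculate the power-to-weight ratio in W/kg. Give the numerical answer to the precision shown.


P/W = power / mass
= 338 / 87.2
= 3.876 W/kg

3.876 W/kg


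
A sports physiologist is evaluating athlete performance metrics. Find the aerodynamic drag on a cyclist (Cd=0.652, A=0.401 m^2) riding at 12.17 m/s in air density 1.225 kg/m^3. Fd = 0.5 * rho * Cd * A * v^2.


Fd = 0.5 * 1.225 * 0.652 * 0.401 * 12.17^2
= 0.5 * 1.225 * 0.652 * 0.401 * 148.1089
= 23.718 N

23.718 N


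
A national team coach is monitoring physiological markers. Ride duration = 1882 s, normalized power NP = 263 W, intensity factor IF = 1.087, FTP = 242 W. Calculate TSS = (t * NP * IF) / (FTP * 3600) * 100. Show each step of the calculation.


Numerator = 1882 * 263 * 1.087 = 538028.042
Denominator = 242 * 3600 = 871200
TSS = 538028.042 / 871200 * 100
= 61.76

61.76 TSS


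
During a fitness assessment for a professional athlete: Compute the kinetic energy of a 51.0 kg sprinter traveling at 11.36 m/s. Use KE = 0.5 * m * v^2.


Velocity squared = 129.0496
KE = 0.5 * 51.0 * 129.0496 = 3290.76 J

3290.76 J


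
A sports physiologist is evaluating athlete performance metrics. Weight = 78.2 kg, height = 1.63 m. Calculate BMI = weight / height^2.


height^2 = 1.63^2 = 2.6569
BMI = 78.2 / 2.6569 = 29.43 kg/m^2

29.43 kg/m^2


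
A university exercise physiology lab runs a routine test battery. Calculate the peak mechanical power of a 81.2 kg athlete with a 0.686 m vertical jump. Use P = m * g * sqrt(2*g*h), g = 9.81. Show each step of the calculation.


First, sqrt(2gh) = sqrt(2 * 9.81 * 0.686)
= sqrt(13.45932) = 3.668695 m/s
Power = 81.2 * 9.81 * 3.668695 = 2922.38 W

2922.38 W


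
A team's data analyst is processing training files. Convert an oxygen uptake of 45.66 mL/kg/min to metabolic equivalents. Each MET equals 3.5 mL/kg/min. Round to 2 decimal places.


One MET = 3.5 mL/kg/min
Number of METs = 45.66 / 3.5
= 13.05 METs

13.05 METs


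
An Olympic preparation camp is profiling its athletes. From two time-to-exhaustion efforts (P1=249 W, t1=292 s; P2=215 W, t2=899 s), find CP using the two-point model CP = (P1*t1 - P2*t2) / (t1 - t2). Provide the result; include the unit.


Work in trial 1 = 72708 J
Work in trial 2 = 193285 J
Delta work = -120577 J
Delta time = -607 s
CP = -120577 / -607 = 198.64 W

198.64 W


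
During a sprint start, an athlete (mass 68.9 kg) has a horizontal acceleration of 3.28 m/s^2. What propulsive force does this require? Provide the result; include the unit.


Propulsive force = mass * acceleration
= 68.9 kg * 3.28 m/s^2
= 225.99 N

225.99 N


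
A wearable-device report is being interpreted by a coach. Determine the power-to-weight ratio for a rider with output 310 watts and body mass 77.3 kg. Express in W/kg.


P/W = 310 / 77.3 = 4.01 W/kg

4.01 W/kg


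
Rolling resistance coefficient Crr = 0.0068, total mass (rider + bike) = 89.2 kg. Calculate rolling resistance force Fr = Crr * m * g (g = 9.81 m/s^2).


Fr = Crr * m * g
= 0.0068 * 89.2 * 9.81
= 5.95 N

5.95 N


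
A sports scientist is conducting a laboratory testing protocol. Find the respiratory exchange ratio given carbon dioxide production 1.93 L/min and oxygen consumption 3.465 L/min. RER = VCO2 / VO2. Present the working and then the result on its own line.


VCO2 = 1.93 L/min
VO2 = 3.465 L/min
RER = 1.93 / 3.465 = 0.557

0.557


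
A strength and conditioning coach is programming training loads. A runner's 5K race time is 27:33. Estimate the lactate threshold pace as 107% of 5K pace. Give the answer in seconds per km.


Total race time = 27*60 + 33 = 1653 seconds
5K pace = 1653 / 5 = 330.6 sec/km
LT pace = 330.6 * 1.07 = 353.74 sec/km

353.74 s/km


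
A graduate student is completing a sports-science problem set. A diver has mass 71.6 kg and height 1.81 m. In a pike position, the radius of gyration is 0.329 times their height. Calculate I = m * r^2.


r = 0.329 * 1.81 = 0.59549 m
I = m * r^2 = 71.6 * 0.354608 = 25.39 kg*m^2

25.39 kg*m^2


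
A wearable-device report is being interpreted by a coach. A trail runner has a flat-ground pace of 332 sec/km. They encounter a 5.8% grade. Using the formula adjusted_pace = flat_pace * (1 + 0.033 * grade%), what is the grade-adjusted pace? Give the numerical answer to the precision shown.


Grade factor = 1 + 0.033 * 5.8 = 1.1914
Adjusted = 332 * 1.1914 = 395.54 sec/km

395.54 s/km


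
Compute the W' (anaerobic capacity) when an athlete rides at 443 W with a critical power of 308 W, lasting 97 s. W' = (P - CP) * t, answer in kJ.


Above-CP power = 135 W
Duration = 97 s
W' = 135 * 97 = 13095 J
Convert: 13095 / 1000 = 13.095 kJ

13.095 kJ


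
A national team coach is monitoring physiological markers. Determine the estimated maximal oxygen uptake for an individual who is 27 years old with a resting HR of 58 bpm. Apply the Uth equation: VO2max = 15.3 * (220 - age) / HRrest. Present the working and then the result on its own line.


HRmax = 220 - 27 = 193
VO2max = 15.3 * (193 / 58)
= 15.3 * 3.3276
= 50.91 mL/kg/min

50.91 mL/kg/min


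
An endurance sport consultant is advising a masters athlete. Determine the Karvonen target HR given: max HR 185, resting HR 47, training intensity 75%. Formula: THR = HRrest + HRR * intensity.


HRR = HRmax - HRrest = 185 - 47 = 138
THR = 47 + 138 * 0.75
= 150.5 bpm

150.5 bpm


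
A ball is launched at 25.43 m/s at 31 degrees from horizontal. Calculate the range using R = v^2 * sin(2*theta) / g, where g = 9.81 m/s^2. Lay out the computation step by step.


sin(2 * 31) = sin(62) = 0.882948
v^2 = 25.43^2 = 646.6849
R = 646.6849 * 0.882948 / 9.81
= 58.205 m

58.205 m


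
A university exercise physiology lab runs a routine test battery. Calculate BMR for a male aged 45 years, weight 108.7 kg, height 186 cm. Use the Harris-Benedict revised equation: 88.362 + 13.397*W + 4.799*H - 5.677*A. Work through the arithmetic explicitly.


Substituting values:
W term = 13.397 * 108.7 = 1456.2539
H term = 4.799 * 186 = 892.614
A term = 5.677 * 45 = 255.465
BMR = 2181.76 kcal/day

2181.76 kcal/day


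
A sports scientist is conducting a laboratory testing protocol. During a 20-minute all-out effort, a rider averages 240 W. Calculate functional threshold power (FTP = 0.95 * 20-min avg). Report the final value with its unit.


FTP = 0.95 * 240
= 228.0 W

228.0 W


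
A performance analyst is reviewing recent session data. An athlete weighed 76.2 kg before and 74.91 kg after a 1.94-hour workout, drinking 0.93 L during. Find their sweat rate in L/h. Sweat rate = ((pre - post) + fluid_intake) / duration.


Body mass change = 1.29 kg
Total sweat loss = 1.29 + 0.93 = 2.22 L
Rate = 2.22 / 1.94 = 1.144 L/h

1.144 L/h


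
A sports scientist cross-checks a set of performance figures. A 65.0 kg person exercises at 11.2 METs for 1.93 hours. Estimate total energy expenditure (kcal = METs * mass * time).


Energy = METs * mass(kg) * time(h)
= 11.2 * 65.0 * 1.93
= 1405.04 kcal

1405.04 kcal


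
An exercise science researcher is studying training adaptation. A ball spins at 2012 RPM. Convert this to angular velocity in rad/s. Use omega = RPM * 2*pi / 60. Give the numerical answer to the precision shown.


omega = 2012 * 2 * pi / 60
= 2012 * 6.28318531 / 60
= 12641.769 / 60
= 210.696 rad/s

210.696 rad/s


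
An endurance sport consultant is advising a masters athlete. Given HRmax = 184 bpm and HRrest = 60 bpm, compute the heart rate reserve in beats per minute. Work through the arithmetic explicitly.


Heart rate reserve = maximum HR minus resting HR
HRR = 184 - 60 = 124 bpm

124 bpm


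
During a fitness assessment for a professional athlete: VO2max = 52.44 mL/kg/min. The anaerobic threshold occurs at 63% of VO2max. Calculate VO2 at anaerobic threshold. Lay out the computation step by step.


AT fraction = 63 / 100 = 0.63
AT VO2 = 52.44 * 0.63
= 33.04 mL/kg/min

33.04 mL/kg/min


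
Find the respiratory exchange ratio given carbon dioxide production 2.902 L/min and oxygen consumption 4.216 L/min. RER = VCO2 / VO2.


VCO2 = 2.902 L/min
VO2 = 4.216 L/min
RER = 2.902 / 4.216 = 0.6883

0.6883


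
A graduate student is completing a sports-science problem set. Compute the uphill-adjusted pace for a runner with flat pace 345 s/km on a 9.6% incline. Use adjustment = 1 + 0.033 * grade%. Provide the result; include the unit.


Adjustment factor = 1 + 0.033 * 9.6 = 1.3168
Grade-adjusted pace = 345 * 1.3168 = 454.3 s/km

454.3 s/km


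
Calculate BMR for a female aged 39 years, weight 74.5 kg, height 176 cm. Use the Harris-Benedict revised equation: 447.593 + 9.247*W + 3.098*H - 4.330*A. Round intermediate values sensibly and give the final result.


Substituting values:
W term = 9.247 * 74.5 = 688.9015
H term = 3.098 * 176 = 545.248
A term = 4.330 * 39 = 168.87
BMR = 1512.87 kcal/day

1512.87 kcal/day


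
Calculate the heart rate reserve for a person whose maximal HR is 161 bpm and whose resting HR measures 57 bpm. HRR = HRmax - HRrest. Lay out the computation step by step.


HRmax = 161 bpm
HRrest = 57 bpm
HRR = 161 - 57 = 104 bpm

104 bpm


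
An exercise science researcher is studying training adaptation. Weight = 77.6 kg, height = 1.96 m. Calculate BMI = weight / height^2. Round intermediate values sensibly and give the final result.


height^2 = 1.96^2 = 3.8416
BMI = 77.6 / 3.8416 = 20.2 kg/m^2

20.2 kg/m^2


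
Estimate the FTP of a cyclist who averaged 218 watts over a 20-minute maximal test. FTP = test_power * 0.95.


FTP = 218 * 0.95 = 207.1 W

207.1 W


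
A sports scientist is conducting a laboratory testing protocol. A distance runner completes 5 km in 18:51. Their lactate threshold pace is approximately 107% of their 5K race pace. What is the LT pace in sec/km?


Convert to seconds: 18 min 51 s = 1131 s
Pace per km = 1131 / 5 = 226.2 s/km
LT pace = 226.2 * 1.07 = 242.03 s/km

242.03 s/km


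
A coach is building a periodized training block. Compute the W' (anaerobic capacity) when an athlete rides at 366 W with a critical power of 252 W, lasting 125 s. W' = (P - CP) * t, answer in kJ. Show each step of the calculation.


Above-CP power = 114 W
Duration = 125 s
W' = 114 * 125 = 14250 J
Convert: 14250 / 1000 = 14.25 kJ

14.25 kJ


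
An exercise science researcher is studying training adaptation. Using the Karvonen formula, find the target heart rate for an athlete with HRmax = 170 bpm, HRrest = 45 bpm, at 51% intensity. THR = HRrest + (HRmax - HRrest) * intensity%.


HRR = 170 - 45 = 125
THR = 45 + 125 * 0.51
= 45 + 63.75
= 108.75 bpm

108.75 bpm


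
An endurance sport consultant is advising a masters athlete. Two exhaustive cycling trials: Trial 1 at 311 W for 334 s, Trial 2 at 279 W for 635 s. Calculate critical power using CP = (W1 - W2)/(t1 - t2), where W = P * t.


W1 = 311 * 334 = 103874 J
W2 = 279 * 635 = 177165 J
CP = (103874 - 177165) / (334 - 635)
= -73291 / -301
= 243.49 W

243.49 W


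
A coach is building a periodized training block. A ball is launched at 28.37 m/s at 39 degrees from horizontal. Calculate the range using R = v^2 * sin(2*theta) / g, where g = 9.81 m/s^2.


sin(2 * 39) = sin(78) = 0.978148
v^2 = 28.37^2 = 804.8569
R = 804.8569 * 0.978148 / 9.81
= 80.252 m

80.252 m


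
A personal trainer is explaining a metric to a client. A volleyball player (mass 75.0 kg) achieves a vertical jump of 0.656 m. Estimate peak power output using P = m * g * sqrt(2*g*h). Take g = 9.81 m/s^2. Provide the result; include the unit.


2 * g * h = 2 * 9.81 * 0.656 = 12.87072
sqrt(12.87072) = 3.587579 m/s
P = 75.0 * 9.81 * 3.587579 = 2639.56 W

2639.56 W


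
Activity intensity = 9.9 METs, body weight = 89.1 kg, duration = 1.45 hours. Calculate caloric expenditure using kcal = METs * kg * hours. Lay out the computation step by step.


kcal = 9.9 * 89.1 * 1.45
= 882.09 * 1.45
= 1279.03 kcal

1279.03 kcal


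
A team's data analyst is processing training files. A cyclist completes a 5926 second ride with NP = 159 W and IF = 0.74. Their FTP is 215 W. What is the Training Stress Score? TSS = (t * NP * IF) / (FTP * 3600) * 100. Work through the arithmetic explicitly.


t * NP * IF = 5926 * 159 * 0.74 = 697253.16
FTP * 3600 = 774000
TSS = (697253.16 / 774000) * 100 = 90.08

90.08 TSS


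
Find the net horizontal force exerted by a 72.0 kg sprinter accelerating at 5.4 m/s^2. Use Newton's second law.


Newton's second law: F = m * a
F = 72.0 * 5.4 = 388.8 N

388.8 N


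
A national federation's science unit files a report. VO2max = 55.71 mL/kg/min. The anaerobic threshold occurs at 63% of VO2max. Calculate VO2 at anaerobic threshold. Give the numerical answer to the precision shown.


AT fraction = 63 / 100 = 0.63
AT VO2 = 55.71 * 0.63
= 35.1 mL/kg/min

35.1 mL/kg/min


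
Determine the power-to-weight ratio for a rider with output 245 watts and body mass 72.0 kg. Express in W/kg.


P/W = 245 / 72.0 = 3.403 W/kg

3.403 W/kg


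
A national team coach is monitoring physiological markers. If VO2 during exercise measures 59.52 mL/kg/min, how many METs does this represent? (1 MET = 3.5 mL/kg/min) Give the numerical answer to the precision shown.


METs = VO2 / 3.5 = 59.52 / 3.5 = 17.01

17.01 METs


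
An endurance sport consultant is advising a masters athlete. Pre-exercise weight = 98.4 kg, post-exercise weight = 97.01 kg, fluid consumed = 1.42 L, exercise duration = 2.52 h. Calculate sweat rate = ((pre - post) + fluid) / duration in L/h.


Weight loss = 98.4 - 97.01 = 1.39 kg (approx L)
Total sweat = 1.39 + 1.42 = 2.81 L
Sweat rate = 2.81 / 2.52 = 1.115 L/h

1.115 L/h


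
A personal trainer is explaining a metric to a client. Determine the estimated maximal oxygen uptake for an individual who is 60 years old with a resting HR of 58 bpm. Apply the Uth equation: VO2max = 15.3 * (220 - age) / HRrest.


HRmax = 220 - 60 = 160
VO2max = 15.3 * (160 / 58)
= 15.3 * 2.7586
= 42.21 mL/kg/min

42.21 mL/kg/min


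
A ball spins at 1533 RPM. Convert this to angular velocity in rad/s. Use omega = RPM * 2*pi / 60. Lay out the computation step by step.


omega = 1533 * 2 * pi / 60
= 1533 * 6.28318531 / 60
= 9632.123 / 60
= 160.535 rad/s

160.535 rad/s


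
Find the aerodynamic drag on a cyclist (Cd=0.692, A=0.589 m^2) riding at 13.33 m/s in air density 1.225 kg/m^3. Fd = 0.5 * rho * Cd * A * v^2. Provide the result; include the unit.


Fd = 0.5 * 1.225 * 0.692 * 0.589 * 13.33^2
= 0.5 * 1.225 * 0.692 * 0.589 * 177.6889
= 44.36 N

44.36 N


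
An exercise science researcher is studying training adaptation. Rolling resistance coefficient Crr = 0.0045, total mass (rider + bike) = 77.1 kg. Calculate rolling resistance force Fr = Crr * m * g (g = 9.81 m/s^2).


Fr = Crr * m * g
= 0.0045 * 77.1 * 9.81
= 3.404 N

3.404 N


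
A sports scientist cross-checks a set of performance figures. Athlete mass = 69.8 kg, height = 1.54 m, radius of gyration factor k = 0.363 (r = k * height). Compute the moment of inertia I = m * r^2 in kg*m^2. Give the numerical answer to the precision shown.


r = k * height = 0.363 * 1.54 = 0.55902 m
r^2 = 0.55902^2 = 0.312503
I = 69.8 * 0.312503 = 21.813 kg*m^2

21.813 kg*m^2


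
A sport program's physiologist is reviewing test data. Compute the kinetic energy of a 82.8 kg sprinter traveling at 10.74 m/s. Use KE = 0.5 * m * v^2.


Velocity squared = 115.3476
KE = 0.5 * 82.8 * 115.3476 = 4775.39 J

4775.39 J


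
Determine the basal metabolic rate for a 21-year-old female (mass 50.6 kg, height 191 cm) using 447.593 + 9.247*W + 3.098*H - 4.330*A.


BMR = 447.593 + 9.247*50.6 + 3.098*191 - 4.330*21
= 1416.28 kcal/day

1416.28 kcal/day


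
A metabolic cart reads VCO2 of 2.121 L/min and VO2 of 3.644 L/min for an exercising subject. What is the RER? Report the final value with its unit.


RER = VCO2 / VO2 = 2.121 / 3.644 = 0.5821

0.5821


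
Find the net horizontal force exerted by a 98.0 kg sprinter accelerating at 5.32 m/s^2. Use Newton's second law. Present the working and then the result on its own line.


Newton's second law: F = m * a
F = 98.0 * 5.32 = 521.36 N

521.36 N


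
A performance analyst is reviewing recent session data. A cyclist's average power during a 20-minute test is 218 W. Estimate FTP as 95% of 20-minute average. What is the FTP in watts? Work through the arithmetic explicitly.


FTP = 20-min power * 0.95
= 218 * 0.95
= 207.1 W

207.1 W


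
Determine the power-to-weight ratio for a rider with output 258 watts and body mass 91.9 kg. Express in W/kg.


P/W = 258 / 91.9 = 2.807 W/kg

2.807 W/kg


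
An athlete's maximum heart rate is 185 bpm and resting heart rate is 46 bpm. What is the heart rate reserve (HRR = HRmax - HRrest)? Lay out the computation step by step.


HRR = HRmax - HRrest
= 185 - 46
= 139 bpm

139 bpm


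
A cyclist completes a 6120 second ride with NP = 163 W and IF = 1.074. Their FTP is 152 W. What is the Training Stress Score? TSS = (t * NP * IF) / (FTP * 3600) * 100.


t * NP * IF = 6120 * 163 * 1.074 = 1071379.44
FTP * 3600 = 547200
TSS = (1071379.44 / 547200) * 100 = 195.79

195.79 TSS


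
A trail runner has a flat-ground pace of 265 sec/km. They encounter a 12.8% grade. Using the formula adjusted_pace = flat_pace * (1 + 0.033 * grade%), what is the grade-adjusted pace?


Grade factor = 1 + 0.033 * 12.8 = 1.4224
Adjusted = 265 * 1.4224 = 376.94 sec/km

376.94 s/km


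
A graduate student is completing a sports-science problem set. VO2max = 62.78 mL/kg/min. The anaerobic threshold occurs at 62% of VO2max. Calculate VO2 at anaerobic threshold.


AT fraction = 62 / 100 = 0.62
AT VO2 = 62.78 * 0.62
= 38.92 mL/kg/min

38.92 mL/kg/min


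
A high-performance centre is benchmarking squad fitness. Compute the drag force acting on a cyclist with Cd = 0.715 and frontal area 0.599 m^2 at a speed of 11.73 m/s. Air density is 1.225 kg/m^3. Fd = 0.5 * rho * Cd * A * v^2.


Step 1: v^2 = 137.5929
Step 2: Fd = 0.5 * 1.225 * 0.715 * 0.599 * 137.5929
= 36.094 N

36.094 N


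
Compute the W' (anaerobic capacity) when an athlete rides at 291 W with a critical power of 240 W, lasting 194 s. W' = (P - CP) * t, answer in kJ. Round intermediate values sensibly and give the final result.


Above-CP power = 51 W
Duration = 194 s
W' = 51 * 194 = 9894 J
Convert: 9894 / 1000 = 9.894 kJ

9.894 kJ


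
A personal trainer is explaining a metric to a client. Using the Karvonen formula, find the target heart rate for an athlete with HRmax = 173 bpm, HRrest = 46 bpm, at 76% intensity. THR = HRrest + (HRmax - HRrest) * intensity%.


HRR = 173 - 46 = 127
THR = 46 + 127 * 0.76
= 46 + 96.52
= 142.52 bpm

142.52 bpm
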